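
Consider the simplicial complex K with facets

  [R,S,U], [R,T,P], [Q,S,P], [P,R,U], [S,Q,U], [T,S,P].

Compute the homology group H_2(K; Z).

H_2 ≅ 0.

Fix the vertex order P < Q < R < S < T < U and write every simplex with vertices in increasing order. Then dim K = 2 and the simplices of K are:

  0-simplices (6): P, Q, R, S, T, U
  1-simplices (12): PQ, PR, PS, PT, PU, QS, QU, RS, RT, RU, ST, SU
  2-simplices (6): PQS, PRT, PRU, PST, QSU, RSU

giving chain groups C_0 ≅ Z^6, C_1 ≅ Z^12, C_2 ≅ Z^6.

The boundary map ∂_1: C_1 → C_0 maps an edge to its endpoints' difference, ∂[p,q] = q − p. For instance
  ∂RT = T − R.
As a 6×12 matrix over Z this has rank 5, with invariant factors (1,1,1,1,1).

The boundary map ∂_2: C_2 → C_1 maps a triangle to the signed sum of its edges. For instance
  ∂PRT = RT − PT + PR,
  ∂PRU = RU − PU + PR.
The 12×6 boundary matrix has rank 6 and Smith normal form diag(1,1,1,1,1,1).

Reading off H_k = ker ∂_k / im ∂_{k+1}:

  H_2: rank ker ∂_2 − rank ∂_3 = (6 − 6) − 0 = 0, and there is no ∂_3, so H_2 ≅ 0.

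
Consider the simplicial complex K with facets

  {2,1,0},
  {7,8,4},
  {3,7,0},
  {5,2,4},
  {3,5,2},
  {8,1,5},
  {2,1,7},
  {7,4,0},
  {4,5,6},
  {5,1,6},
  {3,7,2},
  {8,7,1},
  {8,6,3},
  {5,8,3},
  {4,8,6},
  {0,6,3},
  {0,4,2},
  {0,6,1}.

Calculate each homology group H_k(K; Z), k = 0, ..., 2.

H_0 = Z,  H_1 = Z ⊕ Z/2Z,  H_2 = 0.

We work with the vertex ordering 0 < 1 < 2 < 3 < 4 < 5 < 6 < 7 < 8. The simplices of K, each written with vertices in increasing order, are:

  0-simplices (9): [0], [1], [2], [3], [4], [5], [6], [7], [8]
  1-simplices (27): (27 of them)
  2-simplices (18): [0,1,2], [0,1,6], [0,2,4], [0,3,6], [0,3,7], [0,4,7], [1,2,7], [1,5,6], [1,5,8], [1,7,8], [2,3,5], [2,3,7], [2,4,5], [3,5,8], [3,6,8], [4,5,6], [4,6,8], [4,7,8]

giving chain groups C_0 ≅ Z^9, C_1 ≅ Z^27, C_2 ≅ Z^18.

∂_1: C_1 → C_0 sends each edge [p,q] (with p < q) to q − p.
As a 9×27 matrix over Z this has rank 8, with invariant factors (1,1,1,1,1,1,1,1).

Boundary ∂_2: C_2 → C_1 sends each 2-simplex [p,q,r] to [q,r] − [p,r] + [p,q]. For instance
  ∂[3,5,8] = [5,8] − [3,8] + [3,5],
  ∂[1,2,7] = [2,7] − [1,7] + [1,2].
This gives a 27×18 integer matrix of rank 18; reducing to Smith normal form yields diagonal entries (1,1,1,1,1,1,1,1,1,1,1,1,1,1,1,1,1,2).

Reading off H_k = ker ∂_k / im ∂_{k+1}:

  H_0: rank C_0 − rank ∂_1 = 9 − 8 = 1, and the invariant factors of ∂_1 are all 1, so H_0 = Z.
  H_1: rank ker ∂_1 − rank ∂_2 = (27 − 8) − 18 = 1, and ∂_2 has invariant factor 2 > 1, so H_1 = Z ⊕ Z/2Z.
  H_2: rank ker ∂_2 − rank ∂_3 = (18 − 18) − 0 = 0, and there is no ∂_3, so H_2 = 0.

As a check, the Euler characteristic is 9 − 27 + 18 = 0, which agrees with 1 − 1 + 0 = 0.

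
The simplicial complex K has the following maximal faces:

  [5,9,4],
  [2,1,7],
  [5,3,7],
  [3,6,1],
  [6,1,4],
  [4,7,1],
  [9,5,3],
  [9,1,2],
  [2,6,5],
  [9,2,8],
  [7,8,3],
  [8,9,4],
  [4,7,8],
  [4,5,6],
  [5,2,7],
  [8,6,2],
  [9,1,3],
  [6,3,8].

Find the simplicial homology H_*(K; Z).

Fix the vertex order 1 < 2 < 3 < 4 < 5 < 6 < 7 < 8 < 9 and write every simplex with vertices in increasing order. Then dim K = 2 and the simplices of K are:

  0-simplices (9): [1], [2], [3], [4], [5], [6], [7], [8], [9]
  1-simplices (27): (27 of them)
  2-simplices (18): [1,2,7], [1,2,9], [1,3,6], [1,3,9], [1,4,6], [1,4,7], [2,5,6], [2,5,7], [2,6,8], [2,8,9], [3,5,7], [3,5,9], [3,6,8], [3,7,8], [4,5,6], [4,5,9], [4,7,8], [4,8,9]

so the chain groups are C_0 ≅ Z^9, C_1 ≅ Z^27, C_2 ≅ Z^18.

∂_1: C_1 → C_0 sends each edge [p,q] (with p < q) to q − p. For instance
  ∂[5,7] = [7] − [5].
The 9×27 boundary matrix has rank 8 and Smith normal form diag(1,1,1,1,1,1,1,1).

∂_2: C_2 → C_1 maps a triangle to the signed sum of its edges. For instance
  ∂[4,8,9] = [8,9] − [4,9] + [4,8],
  ∂[4,5,9] = [5,9] − [4,9] + [4,5].
The resulting 27×18 matrix has rank 17, and its Smith normal form has invariant factors (1,1,1,1,1,1,1,1,1,1,1,1,1,1,1,1,1).

Now H_k = ker ∂_k / im ∂_{k+1}, so:

  H_0: rank C_0 − rank ∂_1 = 9 − 8 = 1, and the invariant factors of ∂_1 are all 1, so H_0 = Z.
  H_1: rank ker ∂_1 − rank ∂_2 = (27 − 8) − 17 = 2, and the invariant factors of ∂_2 are all 1, so H_1 = Z^2.
  H_2: rank ker ∂_2 − rank ∂_3 = (18 − 17) − 0 = 1, and there is no ∂_3, so H_2 = Z.

As a check, the Euler characteristic is 9 − 27 + 18 = 0, which agrees with 1 − 2 + 1 = 0.

H_0 = Z,  H_1 = Z^2,  H_2 = Z.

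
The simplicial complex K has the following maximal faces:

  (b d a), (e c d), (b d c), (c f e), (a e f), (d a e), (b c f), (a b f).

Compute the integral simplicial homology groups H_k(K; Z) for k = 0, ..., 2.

H_0 ≅ Z,  H_1 = 0,  H_2 ≅ Z.

Take the total order a < b < c < d < e < f on the vertex set. Then K (dimension 2) consists of the simplices:

  0-simplices (6): a, b, c, d, e, f
  1-simplices (12): ab, ad, ae, af, bc, bd, bf, cd, ce, cf, de, ef
  2-simplices (8): abd, abf, ade, aef, bcd, bcf, cde, cef

Hence C_0 ≅ Z^6, C_1 ≅ Z^12, C_2 ≅ Z^8.

Boundary ∂_1: C_1 → C_0 maps an edge to its endpoints' difference, ∂[p,q] = q − p. For instance
  ∂bd = d − b.
As a 6×12 matrix over Z this has rank 5, with invariant factors (1,1,1,1,1).

The boundary map ∂_2: C_2 → C_1 acts by ∂[p,q,r] = [q,r] − [p,r] + [p,q]. For instance
  ∂bcd = cd − bd + bc,
  ∂abd = bd − ad + ab.
The resulting 12×8 matrix has rank 7, and its Smith normal form has invariant factors (1,1,1,1,1,1,1).

Computing H_k = (kernel of ∂_k) / (image of ∂_{k+1}):

  H_0: rank C_0 − rank ∂_1 = 6 − 5 = 1, and the invariant factors of ∂_1 are all 1, so H_0 = Z.
  H_1: rank ker ∂_1 − rank ∂_2 = (12 − 5) − 7 = 0, and the invariant factors of ∂_2 are all 1, so H_1 = 0.
  H_2: rank ker ∂_2 − rank ∂_3 = (8 − 7) − 0 = 1, and there is no ∂_3, so H_2 = Z.

(K is a triangulation of the 2-sphere S^2.)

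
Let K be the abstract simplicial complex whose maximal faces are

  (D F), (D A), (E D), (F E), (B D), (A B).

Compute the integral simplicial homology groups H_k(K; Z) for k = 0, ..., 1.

H_0 ≅ Z,  H_1 ≅ Z^2.

Take the total order A < B < D < E < F on the vertex set. Then K (dimension 1) consists of the simplices:

  0-simplices (5): A, B, D, E, F
  1-simplices (6): AB, AD, BD, DE, DF, EF

giving chain groups C_0 ≅ Z^5, C_1 ≅ Z^6.

Boundary ∂_1: C_1 → C_0 maps an edge to its endpoints' difference, ∂[p,q] = q − p. For instance
  ∂BD = D − B.
This gives a 5×6 integer matrix of rank 4; reducing to Smith normal form yields diagonal entries (1,1,1,1).

From H_k ≅ ker(∂_k) / im(∂_{k+1}) we obtain:

  H_0: rank C_0 − rank ∂_1 = 5 − 4 = 1, and the invariant factors of ∂_1 are all 1, so H_0 ≅ Z.
  H_1: rank ker ∂_1 − rank ∂_2 = (6 − 4) − 0 = 2, and there is no ∂_2, so H_1 ≅ Z^2.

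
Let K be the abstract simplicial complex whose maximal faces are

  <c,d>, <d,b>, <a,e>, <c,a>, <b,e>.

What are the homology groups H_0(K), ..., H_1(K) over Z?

K has 5 vertices, 5 edges.
rank ∂_0 = 0, rank ∂_1 = 4 ⇒ b_0 = 5 − 0 − 4 = 1; all invariant factors of ∂_1 are 1 so no torsion. So H_0 = Z.
rank ∂_1 = 4, rank ∂_2 = 0 ⇒ b_1 = 5 − 4 − 0 = 1. So H_1 = Z.

H_0 ≅ Z,  H_1 ≅ Z.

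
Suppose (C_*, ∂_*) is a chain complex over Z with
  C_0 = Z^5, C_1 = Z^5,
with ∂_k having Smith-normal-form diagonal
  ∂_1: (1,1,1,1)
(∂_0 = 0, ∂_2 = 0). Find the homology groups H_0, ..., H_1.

H_0: b_0 = 5 − 0 − 4 = 1; torsion from ∂_1 factors > 1: none. So H_0 ≅ Z.
H_1: b_1 = 5 − 4 − 0 = 1; torsion from ∂_2 factors > 1: none. So H_1 ≅ Z.

H_0 ≅ Z,  H_1 ≅ Z.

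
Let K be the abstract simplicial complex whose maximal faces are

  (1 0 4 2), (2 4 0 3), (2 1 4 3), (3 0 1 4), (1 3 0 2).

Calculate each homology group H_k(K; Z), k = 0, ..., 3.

Fix the vertex order 0 < 1 < 2 < 3 < 4 and write every simplex with vertices in increasing order. Then dim K = 3 and the simplices of K are:

  0-simplices (5): [0], [1], [2], [3], [4]
  1-simplices (10): [0,1], [0,2], [0,3], [0,4], [1,2], [1,3], [1,4], [2,3], [2,4], [3,4]
  2-simplices (10): [0,1,2], [0,1,3], [0,1,4], [0,2,3], [0,2,4], [0,3,4], [1,2,3], [1,2,4], [1,3,4], [2,3,4]
  3-simplices (5): [0,1,2,3], [0,1,2,4], [0,1,3,4], [0,2,3,4], [1,2,3,4]

so the chain groups are C_0 ≅ Z^5, C_1 ≅ Z^10, C_2 ≅ Z^10, C_3 ≅ Z^5.

The boundary map ∂_1: C_1 → C_0 maps an edge to its endpoints' difference, ∂[p,q] = q − p.
As a 5×10 matrix over Z this has rank 4, with invariant factors (1,1,1,1).

∂_2: C_2 → C_1 acts by ∂[p,q,r] = [q,r] − [p,r] + [p,q]. For instance
  ∂[1,2,4] = [2,4] − [1,4] + [1,2],
  ∂[0,2,4] = [2,4] − [0,4] + [0,2].
As a 10×10 matrix over Z this has rank 6, with invariant factors (1,1,1,1,1,1).

∂_3: C_3 → C_2 sends each 3-simplex σ to the alternating sum Σ_i (−1)^i (σ with its i-th vertex removed). For instance
  ∂[1,2,3,4] = [2,3,4] − [1,3,4] + [1,2,4] − [1,2,3],
  ∂[0,1,3,4] = [1,3,4] − [0,3,4] + [0,1,4] − [0,1,3].
This gives a 10×5 integer matrix of rank 4; reducing to Smith normal form yields diagonal entries (1,1,1,1).

From H_k ≅ ker(∂_k) / im(∂_{k+1}) we obtain:

  H_0: rank C_0 − rank ∂_1 = 5 − 4 = 1, and the invariant factors of ∂_1 are all 1, so H_0 = Z.
  H_1: rank ker ∂_1 − rank ∂_2 = (10 − 4) − 6 = 0, and the invariant factors of ∂_2 are all 1, so H_1 = 0.
  H_2: rank ker ∂_2 − rank ∂_3 = (10 − 6) − 4 = 0, and the invariant factors of ∂_3 are all 1, so H_2 = 0.
  H_3: rank ker ∂_3 − rank ∂_4 = (5 − 4) − 0 = 1, and there is no ∂_4, so H_3 = Z.

(K is a triangulation of the 3-sphere S^3.)

H_0 = Z,  H_1 = 0,  H_2 = 0,  H_3 = Z.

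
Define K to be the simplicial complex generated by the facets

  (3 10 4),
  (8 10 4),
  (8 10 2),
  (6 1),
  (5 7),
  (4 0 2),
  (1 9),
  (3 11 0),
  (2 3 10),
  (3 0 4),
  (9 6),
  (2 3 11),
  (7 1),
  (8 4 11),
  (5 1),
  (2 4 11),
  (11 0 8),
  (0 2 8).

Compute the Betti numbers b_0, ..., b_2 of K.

Fix the vertex order 0 < 1 < 2 < 3 < 4 < 5 < 6 < 7 < 8 < 9 < 10 < 11 and write every simplex with vertices in increasing order. Then dim K = 2 and the simplices of K are:

  0-simplices (12): [0], [1], [2], [3], [4], [5], [6], [7], [8], [9], [10], [11]
  1-simplices (24): (24 of them)
  2-simplices (12): [0,2,4], [0,2,8], [0,3,4], [0,3,11], [0,8,11], [2,3,10], [2,3,11], [2,4,11], [2,8,10], [3,4,10], [4,8,10], [4,8,11]

so the chain groups are C_0 ≅ Z^12, C_1 ≅ Z^24, C_2 ≅ Z^12.

∂_1: C_1 → C_0 sends each edge [p,q] (with p < q) to q − p. For instance
  ∂[1,6] = [6] − [1].
This gives a 12×24 integer matrix of rank 10; reducing to Smith normal form yields diagonal entries (1,1,1,1,1,1,1,1,1,1).

The boundary map ∂_2: C_2 → C_1 maps a triangle to the signed sum of its edges. For instance
  ∂[0,3,11] = [3,11] − [0,11] + [0,3],
  ∂[0,2,4] = [2,4] − [0,4] + [0,2].
The 24×12 boundary matrix has rank 12 and Smith normal form diag(1,1,1,1,1,1,1,1,1,1,1,2).

Reading off H_k = ker ∂_k / im ∂_{k+1}:

  H_0: rank C_0 − rank ∂_1 = 12 − 10 = 2, and the invariant factors of ∂_1 are all 1, so H_0 ≅ Z^2.
  H_1: rank ker ∂_1 − rank ∂_2 = (24 − 10) − 12 = 2, and ∂_2 has invariant factor 2 > 1, so H_1 ≅ Z^2 ⊕ Z/2.
  H_2: rank ker ∂_2 − rank ∂_3 = (12 − 12) − 0 = 0, and there is no ∂_3, so H_2 ≅ 0.

Hence the Betti numbers are b_0 = 2, b_1 = 2, b_2 = 0.

b_0 = 2, b_1 = 2, b_2 = 0.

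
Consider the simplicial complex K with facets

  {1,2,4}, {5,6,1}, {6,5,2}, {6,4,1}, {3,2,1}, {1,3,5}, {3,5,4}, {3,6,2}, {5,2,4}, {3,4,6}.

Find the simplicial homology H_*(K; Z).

H_0 ≅ Z,  H_1 ≅ Z/2,  H_2 = 0.

Take the total order 1 < 2 < 3 < 4 < 5 < 6 on the vertex set. Then K (dimension 2) consists of the simplices:

  0-simplices (6): [1], [2], [3], [4], [5], [6]
  1-simplices (15): [1,2], [1,3], [1,4], [1,5], [1,6], [2,3], [2,4], [2,5], [2,6], [3,4], [3,5], [3,6], [4,5], [4,6], [5,6]
  2-simplices (10): [1,2,3], [1,2,4], [1,3,5], [1,4,6], [1,5,6], [2,3,6], [2,4,5], [2,5,6], [3,4,5], [3,4,6]

giving chain groups C_0 ≅ Z^6, C_1 ≅ Z^15, C_2 ≅ Z^10.

The boundary map ∂_1: C_1 → C_0 sends each edge [p,q] (with p < q) to q − p. For instance
  ∂[1,6] = [6] − [1].
As a 6×15 matrix over Z this has rank 5, with invariant factors (1,1,1,1,1).

The boundary map ∂_2: C_2 → C_1 maps a triangle to the signed sum of its edges. For instance
  ∂[2,4,5] = [4,5] − [2,5] + [2,4],
  ∂[1,2,4] = [2,4] − [1,4] + [1,2].
As a 15×10 matrix over Z this has rank 10, with invariant factors (1,1,1,1,1,1,1,1,1,2).

Computing H_k = (kernel of ∂_k) / (image of ∂_{k+1}):

  H_0: rank C_0 − rank ∂_1 = 6 − 5 = 1, and the invariant factors of ∂_1 are all 1, so H_0 = Z.
  H_1: rank ker ∂_1 − rank ∂_2 = (15 − 5) − 10 = 0, and ∂_2 has invariant factor 2 > 1, so H_1 = Z/2.
  H_2: rank ker ∂_2 − rank ∂_3 = (10 − 10) − 0 = 0, and there is no ∂_3, so H_2 = 0.

As a check, the Euler characteristic is 6 − 15 + 10 = 1, which agrees with 1 − 0 + 0 = 1.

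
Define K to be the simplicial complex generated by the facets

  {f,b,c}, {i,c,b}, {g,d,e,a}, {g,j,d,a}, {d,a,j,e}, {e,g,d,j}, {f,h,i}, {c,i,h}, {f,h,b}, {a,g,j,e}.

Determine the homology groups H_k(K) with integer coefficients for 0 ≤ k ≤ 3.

H_0 = Z^2,  H_1 = Z,  H_2 = 0,  H_3 = Z.

Fix the vertex order a < b < c < d < e < f < g < h < i < j and write every simplex with vertices in increasing order. Then dim K = 3 and the simplices of K are:

  0-simplices (10): a, b, c, d, e, f, g, h, i, j
  1-simplices (20): ad, ae, ag, aj, bc, bf, bh, bi, cf, ch, ci, de, dg, dj, eg, ej, fh, fi, gj, hi
  2-simplices (15): ade, adg, adj, aeg, aej, agj, bcf, bci, bfh, chi, deg, dej, dgj, egj, fhi
  3-simplices (5): adeg, adej, adgj, aegj, degj

so the chain groups are C_0 ≅ Z^10, C_1 ≅ Z^20, C_2 ≅ Z^15, C_3 ≅ Z^5.

∂_1: C_1 → C_0 is given by ∂[p,q] = [q] − [p].
This gives a 10×20 integer matrix of rank 8; reducing to Smith normal form yields diagonal entries (1,1,1,1,1,1,1,1).

∂_2: C_2 → C_1 acts by ∂[p,q,r] = [q,r] − [p,r] + [p,q]. For instance
  ∂chi = hi − ci + ch,
  ∂adj = dj − aj + ad.
This gives a 20×15 integer matrix of rank 11; reducing to Smith normal form yields diagonal entries (1,1,1,1,1,1,1,1,1,1,1).

The boundary map ∂_3: C_3 → C_2 sends each 3-simplex σ to the alternating sum Σ_i (−1)^i (σ with its i-th vertex removed). For instance
  ∂adej = dej − aej + adj − ade,
  ∂adeg = deg − aeg + adg − ade.
The resulting 15×5 matrix has rank 4, and its Smith normal form has invariant factors (1,1,1,1).

Computing H_k = (kernel of ∂_k) / (image of ∂_{k+1}):

  H_0: rank C_0 − rank ∂_1 = 10 − 8 = 2, and the invariant factors of ∂_1 are all 1, so H_0 ≅ Z^2.
  H_1: rank ker ∂_1 − rank ∂_2 = (20 − 8) − 11 = 1, and the invariant factors of ∂_2 are all 1, so H_1 ≅ Z.
  H_2: rank ker ∂_2 − rank ∂_3 = (15 − 11) − 4 = 0, and the invariant factors of ∂_3 are all 1, so H_2 ≅ 0.
  H_3: rank ker ∂_3 − rank ∂_4 = (5 − 4) − 0 = 1, and there is no ∂_4, so H_3 ≅ Z.

As a check, the Euler characteristic is 10 − 20 + 15 − 5 = 0, which agrees with 2 − 1 + 0 − 1 = 0.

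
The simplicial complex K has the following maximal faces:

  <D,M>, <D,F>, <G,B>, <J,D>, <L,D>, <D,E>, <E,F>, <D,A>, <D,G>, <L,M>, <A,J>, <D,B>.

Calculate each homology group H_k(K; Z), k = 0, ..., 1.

H_0 = Z,  H_1 = Z^4.

Take the total order A < B < D < E < F < G < J < L < M on the vertex set. Then K (dimension 1) consists of the simplices:

  0-simplices (9): A, B, D, E, F, G, J, L, M
  1-simplices (12): AD, AJ, BD, BG, DE, DF, DG, DJ, DL, DM, EF, LM

Hence C_0 ≅ Z^9, C_1 ≅ Z^12.

Boundary ∂_1: C_1 → C_0 maps an edge to its endpoints' difference, ∂[p,q] = q − p.
As a 9×12 matrix over Z this has rank 8, with invariant factors (1,1,1,1,1,1,1,1).

Computing H_k = (kernel of ∂_k) / (image of ∂_{k+1}):

  H_0: rank C_0 − rank ∂_1 = 9 − 8 = 1, and the invariant factors of ∂_1 are all 1, so H_0 ≅ Z.
  H_1: rank ker ∂_1 − rank ∂_2 = (12 − 8) − 0 = 4, and there is no ∂_2, so H_1 ≅ Z^4.

(K is a triangulation of a wedge of 4 circles.)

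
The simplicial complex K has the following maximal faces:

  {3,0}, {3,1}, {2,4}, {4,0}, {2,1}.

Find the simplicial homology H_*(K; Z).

Take the total order 0 < 1 < 2 < 3 < 4 on the vertex set. Then K (dimension 1) consists of the simplices:

  0-simplices (5): [0], [1], [2], [3], [4]
  1-simplices (5): [0,3], [0,4], [1,2], [1,3], [2,4]

so the chain groups are C_0 ≅ Z^5, C_1 ≅ Z^5.

∂_1: C_1 → C_0 is given by ∂[p,q] = [q] − [p].
The 5×5 boundary matrix has rank 4 and Smith normal form diag(1,1,1,1).

Reading off H_k = ker ∂_k / im ∂_{k+1}:

  H_0: rank C_0 − rank ∂_1 = 5 − 4 = 1, and the invariant factors of ∂_1 are all 1, so H_0 ≅ Z.
  H_1: rank ker ∂_1 − rank ∂_2 = (5 − 4) − 0 = 1, and there is no ∂_2, so H_1 ≅ Z.

As a check, the Euler characteristic is 5 − 5 = 0, which agrees with 1 − 1 = 0.
(K is a triangulation of the circle S^1.)

H_0 ≅ Z,  H_1 ≅ Z.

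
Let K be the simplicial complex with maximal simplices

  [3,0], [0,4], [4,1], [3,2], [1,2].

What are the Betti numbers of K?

We work with the vertex ordering 0 < 1 < 2 < 3 < 4. The simplices of K, each written with vertices in increasing order, are:

  0-simplices (5): [0], [1], [2], [3], [4]
  1-simplices (5): [0,3], [0,4], [1,2], [1,4], [2,3]

so the chain groups are C_0 ≅ Z^5, C_1 ≅ Z^5.

∂_1: C_1 → C_0 is given by ∂[p,q] = [q] − [p].
The 5×5 boundary matrix has rank 4 and Smith normal form diag(1,1,1,1).

Computing H_k = (kernel of ∂_k) / (image of ∂_{k+1}):

  H_0: rank C_0 − rank ∂_1 = 5 − 4 = 1, and the invariant factors of ∂_1 are all 1, so H_0 ≅ Z.
  H_1: rank ker ∂_1 − rank ∂_2 = (5 − 4) − 0 = 1, and there is no ∂_2, so H_1 ≅ Z.

As a check, the Euler characteristic is 5 − 5 = 0, which agrees with 1 − 1 = 0.

Hence the Betti numbers are b_0 = 1, b_1 = 1.

b_0 = 1, b_1 = 1.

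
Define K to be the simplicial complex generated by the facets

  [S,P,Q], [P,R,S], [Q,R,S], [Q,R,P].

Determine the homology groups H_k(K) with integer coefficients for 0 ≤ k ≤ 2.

H_0 = Z,  H_1 = 0,  H_2 = Z.

Take the total order P < Q < R < S on the vertex set. Then K (dimension 2) consists of the simplices:

  0-simplices (4): P, Q, R, S
  1-simplices (6): PQ, PR, PS, QR, QS, RS
  2-simplices (4): PQR, PQS, PRS, QRS

giving chain groups C_0 ≅ Z^4, C_1 ≅ Z^6, C_2 ≅ Z^4.

∂_1: C_1 → C_0 is given by ∂[p,q] = [q] − [p]. For instance
  ∂PR = R − P.
As a 4×6 matrix over Z this has rank 3, with invariant factors (1,1,1).

Boundary ∂_2: C_2 → C_1 sends each 2-simplex [p,q,r] to [q,r] − [p,r] + [p,q]. For instance
  ∂PQS = QS − PS + PQ,
  ∂PRS = RS − PS + PR.
The 6×4 boundary matrix has rank 3 and Smith normal form diag(1,1,1).

Now H_k = ker ∂_k / im ∂_{k+1}, so:

  H_0: rank C_0 − rank ∂_1 = 4 − 3 = 1, and the invariant factors of ∂_1 are all 1, so H_0 = Z.
  H_1: rank ker ∂_1 − rank ∂_2 = (6 − 3) − 3 = 0, and the invariant factors of ∂_2 are all 1, so H_1 = 0.
  H_2: rank ker ∂_2 − rank ∂_3 = (4 − 3) − 0 = 1, and there is no ∂_3, so H_2 = Z.

As a check, the Euler characteristic is 4 − 6 + 4 = 2, which agrees with 1 − 0 + 1 = 2.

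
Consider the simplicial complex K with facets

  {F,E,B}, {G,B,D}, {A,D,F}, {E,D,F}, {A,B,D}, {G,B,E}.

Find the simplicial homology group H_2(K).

H_2 ≅ 0.

Take the total order A < B < D < E < F < G on the vertex set. Then K (dimension 2) consists of the simplices:

  0-simplices (6): A, B, D, E, F, G
  1-simplices (12): AB, AD, AF, BD, BE, BF, BG, DE, DF, DG, EF, EG
  2-simplices (6): ABD, ADF, BDG, BEF, BEG, DEF

Hence C_0 ≅ Z^6, C_1 ≅ Z^12, C_2 ≅ Z^6.

∂_1: C_1 → C_0 is given by ∂[p,q] = [q] − [p]. For instance
  ∂DF = F − D.
The resulting 6×12 matrix has rank 5, and its Smith normal form has invariant factors (1,1,1,1,1).

The boundary map ∂_2: C_2 → C_1 maps a triangle to the signed sum of its edges. For instance
  ∂DEF = EF − DF + DE,
  ∂ABD = BD − AD + AB.
The resulting 12×6 matrix has rank 6, and its Smith normal form has invariant factors (1,1,1,1,1,1).

Reading off H_k = ker ∂_k / im ∂_{k+1}:

  H_2: rank ker ∂_2 − rank ∂_3 = (6 − 6) − 0 = 0, and there is no ∂_3, so H_2 ≅ 0.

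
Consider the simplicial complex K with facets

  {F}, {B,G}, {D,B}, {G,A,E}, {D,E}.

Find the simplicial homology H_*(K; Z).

K has 6 vertices, 6 edges, 1 triangle.
rank ∂_0 = 0, rank ∂_1 = 4 ⇒ b_0 = 6 − 0 − 4 = 2; all invariant factors of ∂_1 are 1 so no torsion. So H_0 ≅ Z^2.
rank ∂_1 = 4, rank ∂_2 = 1 ⇒ b_1 = 6 − 4 − 1 = 1; all invariant factors of ∂_2 are 1 so no torsion. So H_1 ≅ Z.
rank ∂_2 = 1, rank ∂_3 = 0 ⇒ b_2 = 1 − 1 − 0 = 0. So H_2 ≅ 0.

H_0 = Z^2,  H_1 = Z,  H_2 = 0.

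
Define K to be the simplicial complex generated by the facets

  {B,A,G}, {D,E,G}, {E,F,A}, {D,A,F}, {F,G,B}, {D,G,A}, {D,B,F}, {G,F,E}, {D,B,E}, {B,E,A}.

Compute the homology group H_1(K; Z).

Take the total order A < B < D < E < F < G on the vertex set. Then K (dimension 2) consists of the simplices:

  0-simplices (6): A, B, D, E, F, G
  1-simplices (15): AB, AD, AE, AF, AG, BD, BE, BF, BG, DE, DF, DG, EF, EG, FG
  2-simplices (10): ABE, ABG, ADF, ADG, AEF, BDE, BDF, BFG, DEG, EFG

giving chain groups C_0 ≅ Z^6, C_1 ≅ Z^15, C_2 ≅ Z^10.

∂_1: C_1 → C_0 is given by ∂[p,q] = [q] − [p]. For instance
  ∂AF = F − A.
This gives a 6×15 integer matrix of rank 5; reducing to Smith normal form yields diagonal entries (1,1,1,1,1).

∂_2: C_2 → C_1 acts by ∂[p,q,r] = [q,r] − [p,r] + [p,q]. For instance
  ∂ABE = BE − AE + AB,
  ∂ADF = DF − AF + AD.
This gives a 15×10 integer matrix of rank 10; reducing to Smith normal form yields diagonal entries (1,1,1,1,1,1,1,1,1,2).

Computing H_k = (kernel of ∂_k) / (image of ∂_{k+1}):

  H_1: rank ker ∂_1 − rank ∂_2 = (15 − 5) − 10 = 0, and ∂_2 has invariant factor 2 > 1, so H_1 ≅ Z/2Z.

(K is a triangulation of the real projective plane RP^2.)

H_1 ≅ Z/2Z.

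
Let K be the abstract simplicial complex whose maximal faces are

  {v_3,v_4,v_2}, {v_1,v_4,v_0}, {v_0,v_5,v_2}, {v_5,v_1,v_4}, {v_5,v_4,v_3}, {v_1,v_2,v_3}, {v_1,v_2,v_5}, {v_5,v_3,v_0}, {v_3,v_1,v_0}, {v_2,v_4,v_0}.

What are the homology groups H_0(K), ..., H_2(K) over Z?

H_0 = Z,  H_1 = Z/2,  H_2 = 0.

Take the total order v_0 < v_1 < v_2 < v_3 < v_4 < v_5 on the vertex set. Then K (dimension 2) consists of the simplices:

  0-simplices (6): [v_0], [v_1], [v_2], [v_3], [v_4], [v_5]
  1-simplices (15): (15 of them)
  2-simplices (10): [v_0,v_1,v_3], [v_0,v_1,v_4], [v_0,v_2,v_4], [v_0,v_2,v_5], [v_0,v_3,v_5], [v_1,v_2,v_3], [v_1,v_2,v_5], [v_1,v_4,v_5], [v_2,v_3,v_4], [v_3,v_4,v_5]

Hence C_0 ≅ Z^6, C_1 ≅ Z^15, C_2 ≅ Z^10.

Boundary ∂_1: C_1 → C_0 is given by ∂[p,q] = [q] − [p].
The resulting 6×15 matrix has rank 5, and its Smith normal form has invariant factors (1,1,1,1,1).

The boundary map ∂_2: C_2 → C_1 acts by ∂[p,q,r] = [q,r] − [p,r] + [p,q]. For instance
  ∂[v_0,v_1,v_3] = [v_1,v_3] − [v_0,v_3] + [v_0,v_1],
  ∂[v_2,v_3,v_4] = [v_3,v_4] − [v_2,v_4] + [v_2,v_3].
As a 15×10 matrix over Z this has rank 10, with invariant factors (1,1,1,1,1,1,1,1,1,2).

Computing H_k = (kernel of ∂_k) / (image of ∂_{k+1}):

  H_0: rank C_0 − rank ∂_1 = 6 − 5 = 1, and the invariant factors of ∂_1 are all 1, so H_0 = Z.
  H_1: rank ker ∂_1 − rank ∂_2 = (15 − 5) − 10 = 0, and ∂_2 has invariant factor 2 > 1, so H_1 = Z/2.
  H_2: rank ker ∂_2 − rank ∂_3 = (10 − 10) − 0 = 0, and there is no ∂_3, so H_2 = 0.

As a check, the Euler characteristic is 6 − 15 + 10 = 1, which agrees with 1 − 0 + 0 = 1.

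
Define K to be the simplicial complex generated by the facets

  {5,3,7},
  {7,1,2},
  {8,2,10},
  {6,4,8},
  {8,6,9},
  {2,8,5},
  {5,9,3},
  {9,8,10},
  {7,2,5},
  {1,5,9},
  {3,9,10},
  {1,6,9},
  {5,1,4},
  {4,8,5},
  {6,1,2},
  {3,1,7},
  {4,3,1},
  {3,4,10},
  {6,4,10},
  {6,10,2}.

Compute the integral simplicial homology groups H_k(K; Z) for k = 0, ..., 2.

K has 10 vertices, 30 edges, 20 triangles.
rank ∂_0 = 0, rank ∂_1 = 9 ⇒ b_0 = 10 − 0 − 9 = 1; all invariant factors of ∂_1 are 1 so no torsion. So H_0 ≅ Z.
rank ∂_1 = 9, rank ∂_2 = 20 ⇒ b_1 = 30 − 9 − 20 = 1; ∂_2 has invariant factor(s) [2] giving torsion. So H_1 ≅ Z ⊕ Z/2.
rank ∂_2 = 20, rank ∂_3 = 0 ⇒ b_2 = 20 − 20 − 0 = 0. So H_2 ≅ 0.

H_0 = Z,  H_1 = Z ⊕ Z/2,  H_2 = 0.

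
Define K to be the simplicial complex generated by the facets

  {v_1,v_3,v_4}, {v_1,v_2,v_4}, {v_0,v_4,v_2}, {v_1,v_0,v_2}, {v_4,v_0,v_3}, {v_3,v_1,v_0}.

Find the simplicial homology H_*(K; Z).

Fix the vertex order v_0 < v_1 < v_2 < v_3 < v_4 and write every simplex with vertices in increasing order. Then dim K = 2 and the simplices of K are:

  0-simplices (5): [v_0], [v_1], [v_2], [v_3], [v_4]
  1-simplices (9): [v_0,v_1], [v_0,v_2], [v_0,v_3], [v_0,v_4], [v_1,v_2], [v_1,v_3], [v_1,v_4], [v_2,v_4], [v_3,v_4]
  2-simplices (6): [v_0,v_1,v_2], [v_0,v_1,v_3], [v_0,v_2,v_4], [v_0,v_3,v_4], [v_1,v_2,v_4], [v_1,v_3,v_4]

so the chain groups are C_0 ≅ Z^5, C_1 ≅ Z^9, C_2 ≅ Z^6.

Boundary ∂_1: C_1 → C_0 maps an edge to its endpoints' difference, ∂[p,q] = q − p.
The 5×9 boundary matrix has rank 4 and Smith normal form diag(1,1,1,1).

∂_2: C_2 → C_1 sends each 2-simplex [p,q,r] to [q,r] − [p,r] + [p,q]. For instance
  ∂[v_0,v_3,v_4] = [v_3,v_4] − [v_0,v_4] + [v_0,v_3],
  ∂[v_0,v_1,v_3] = [v_1,v_3] − [v_0,v_3] + [v_0,v_1].
As a 9×6 matrix over Z this has rank 5, with invariant factors (1,1,1,1,1).

Now H_k = ker ∂_k / im ∂_{k+1}, so:

  H_0: rank C_0 − rank ∂_1 = 5 − 4 = 1, and the invariant factors of ∂_1 are all 1, so H_0 = Z.
  H_1: rank ker ∂_1 − rank ∂_2 = (9 − 4) − 5 = 0, and the invariant factors of ∂_2 are all 1, so H_1 = 0.
  H_2: rank ker ∂_2 − rank ∂_3 = (6 − 5) − 0 = 1, and there is no ∂_3, so H_2 = Z.

H_0 ≅ Z,  H_1 = 0,  H_2 ≅ Z.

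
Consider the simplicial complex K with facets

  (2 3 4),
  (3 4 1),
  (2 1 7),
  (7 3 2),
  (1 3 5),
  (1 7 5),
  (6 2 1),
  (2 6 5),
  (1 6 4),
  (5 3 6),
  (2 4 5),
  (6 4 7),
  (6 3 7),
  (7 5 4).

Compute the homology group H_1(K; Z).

Fix the vertex order 1 < 2 < 3 < 4 < 5 < 6 < 7 and write every simplex with vertices in increasing order. Then dim K = 2 and the simplices of K are:

  0-simplices (7): [1], [2], [3], [4], [5], [6], [7]
  1-simplices (21): [1,2], [1,3], [1,4], [1,5], [1,6], [1,7], [2,3], [2,4], [2,5], [2,6], [2,7], [3,4], [3,5], [3,6], [3,7], [4,5], [4,6], [4,7], [5,6], [5,7], [6,7]
  2-simplices (14): [1,2,6], [1,2,7], [1,3,4], [1,3,5], [1,4,6], [1,5,7], [2,3,4], [2,3,7], [2,4,5], [2,5,6], [3,5,6], [3,6,7], [4,5,7], [4,6,7]

Hence C_0 ≅ Z^7, C_1 ≅ Z^21, C_2 ≅ Z^14.

Boundary ∂_1: C_1 → C_0 sends each edge [p,q] (with p < q) to q − p.
As a 7×21 matrix over Z this has rank 6, with invariant factors (1,1,1,1,1,1).

∂_2: C_2 → C_1 sends each 2-simplex [p,q,r] to [q,r] − [p,r] + [p,q]. For instance
  ∂[4,6,7] = [6,7] − [4,7] + [4,6],
  ∂[1,5,7] = [5,7] − [1,7] + [1,5].
The resulting 21×14 matrix has rank 13, and its Smith normal form has invariant factors (1,1,1,1,1,1,1,1,1,1,1,1,1).

From H_k ≅ ker(∂_k) / im(∂_{k+1}) we obtain:

  H_1: rank ker ∂_1 − rank ∂_2 = (21 − 6) − 13 = 2, and the invariant factors of ∂_2 are all 1, so H_1 = Z^2.

H_1 = Z^2.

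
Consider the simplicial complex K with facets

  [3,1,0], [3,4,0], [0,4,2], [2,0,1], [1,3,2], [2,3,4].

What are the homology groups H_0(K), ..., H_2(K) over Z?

H_0 = Z,  H_1 = 0,  H_2 = Z.

We work with the vertex ordering 0 < 1 < 2 < 3 < 4. The simplices of K, each written with vertices in increasing order, are:

  0-simplices (5): [0], [1], [2], [3], [4]
  1-simplices (9): [0,1], [0,2], [0,3], [0,4], [1,2], [1,3], [2,3], [2,4], [3,4]
  2-simplices (6): [0,1,2], [0,1,3], [0,2,4], [0,3,4], [1,2,3], [2,3,4]

giving chain groups C_0 ≅ Z^5, C_1 ≅ Z^9, C_2 ≅ Z^6.

The boundary map ∂_1: C_1 → C_0 maps an edge to its endpoints' difference, ∂[p,q] = q − p. For instance
  ∂[0,4] = [4] − [0].
As a 5×9 matrix over Z this has rank 4, with invariant factors (1,1,1,1).

Boundary ∂_2: C_2 → C_1 acts by ∂[p,q,r] = [q,r] − [p,r] + [p,q]. For instance
  ∂[0,1,3] = [1,3] − [0,3] + [0,1],
  ∂[0,2,4] = [2,4] − [0,4] + [0,2].
The resulting 9×6 matrix has rank 5, and its Smith normal form has invariant factors (1,1,1,1,1).

Now H_k = ker ∂_k / im ∂_{k+1}, so:

  H_0: rank C_0 − rank ∂_1 = 5 − 4 = 1, and the invariant factors of ∂_1 are all 1, so H_0 ≅ Z.
  H_1: rank ker ∂_1 − rank ∂_2 = (9 − 4) − 5 = 0, and the invariant factors of ∂_2 are all 1, so H_1 ≅ 0.
  H_2: rank ker ∂_2 − rank ∂_3 = (6 − 5) − 0 = 1, and there is no ∂_3, so H_2 ≅ Z.

As a check, the Euler characteristic is 5 − 9 + 6 = 2, which agrees with 1 − 0 + 1 = 2.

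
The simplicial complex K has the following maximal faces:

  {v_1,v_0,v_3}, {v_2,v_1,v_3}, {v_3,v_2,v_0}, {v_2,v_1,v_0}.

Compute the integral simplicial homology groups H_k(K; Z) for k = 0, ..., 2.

H_0 = Z,  H_1 = 0,  H_2 = Z.

Order the vertices as v_0 < v_1 < v_2 < v_3. Listing each simplex with vertices in this order, K has dimension 2 with simplices:

  0-simplices (4): [v_0], [v_1], [v_2], [v_3]
  1-simplices (6): [v_0,v_1], [v_0,v_2], [v_0,v_3], [v_1,v_2], [v_1,v_3], [v_2,v_3]
  2-simplices (4): [v_0,v_1,v_2], [v_0,v_1,v_3], [v_0,v_2,v_3], [v_1,v_2,v_3]

Hence C_0 ≅ Z^4, C_1 ≅ Z^6, C_2 ≅ Z^4.

Boundary ∂_1: C_1 → C_0 is given by ∂[p,q] = [q] − [p].
As a 4×6 matrix over Z this has rank 3, with invariant factors (1,1,1).

The boundary map ∂_2: C_2 → C_1 maps a triangle to the signed sum of its edges. For instance
  ∂[v_1,v_2,v_3] = [v_2,v_3] − [v_1,v_3] + [v_1,v_2],
  ∂[v_0,v_1,v_2] = [v_1,v_2] − [v_0,v_2] + [v_0,v_1].
The resulting 6×4 matrix has rank 3, and its Smith normal form has invariant factors (1,1,1).

Computing H_k = (kernel of ∂_k) / (image of ∂_{k+1}):

  H_0: rank C_0 − rank ∂_1 = 4 − 3 = 1, and the invariant factors of ∂_1 are all 1, so H_0 ≅ Z.
  H_1: rank ker ∂_1 − rank ∂_2 = (6 − 3) − 3 = 0, and the invariant factors of ∂_2 are all 1, so H_1 ≅ 0.
  H_2: rank ker ∂_2 − rank ∂_3 = (4 − 3) − 0 = 1, and there is no ∂_3, so H_2 ≅ Z.

As a check, the Euler characteristic is 4 − 6 + 4 = 2, which agrees with 1 − 0 + 1 = 2.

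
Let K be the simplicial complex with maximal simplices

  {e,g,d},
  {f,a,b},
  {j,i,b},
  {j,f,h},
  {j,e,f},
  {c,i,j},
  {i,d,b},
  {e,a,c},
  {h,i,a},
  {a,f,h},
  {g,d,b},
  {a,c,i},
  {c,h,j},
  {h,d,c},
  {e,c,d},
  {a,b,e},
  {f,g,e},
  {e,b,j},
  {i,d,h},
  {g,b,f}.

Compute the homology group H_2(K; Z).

Fix the vertex order a < b < c < d < e < f < g < h < i < j and write every simplex with vertices in increasing order. Then dim K = 2 and the simplices of K are:

  0-simplices (10): a, b, c, d, e, f, g, h, i, j
  1-simplices (30): ab, ac, ae, af, ah, ai, bd, be, bf, bg, bi, bj, cd, ce, ch, ci, cj, de, dg, dh, di, ef, eg, ej, fg, fh, fj, hi, hj, ij
  2-simplices (20): abe, abf, ace, aci, afh, ahi, bdg, bdi, bej, bfg, bij, cde, cdh, chj, cij, deg, dhi, efg, efj, fhj

Hence C_0 ≅ Z^10, C_1 ≅ Z^30, C_2 ≅ Z^20.

The boundary map ∂_1: C_1 → C_0 sends each edge [p,q] (with p < q) to q − p. For instance
  ∂bj = j − b.
As a 10×30 matrix over Z this has rank 9, with invariant factors (1,1,1,1,1,1,1,1,1).

The boundary map ∂_2: C_2 → C_1 maps a triangle to the signed sum of its edges. For instance
  ∂abe = be − ae + ab,
  ∂ace = ce − ae + ac.
As a 30×20 matrix over Z this has rank 20, with invariant factors (1,1,1,1,1,1,1,1,1,1,1,1,1,1,1,1,1,1,1,2).

From H_k ≅ ker(∂_k) / im(∂_{k+1}) we obtain:

  H_2: rank ker ∂_2 − rank ∂_3 = (20 − 20) − 0 = 0, and there is no ∂_3, so H_2 = 0.

(K is a triangulation of the Klein bottle.)

H_2 = 0.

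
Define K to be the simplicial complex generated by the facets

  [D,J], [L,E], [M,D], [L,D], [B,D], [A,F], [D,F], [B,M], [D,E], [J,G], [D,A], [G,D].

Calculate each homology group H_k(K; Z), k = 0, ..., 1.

H_0 = Z,  H_1 = Z^4.

K has 9 vertices, 12 edges.
rank ∂_0 = 0, rank ∂_1 = 8 ⇒ b_0 = 9 − 0 − 8 = 1; all invariant factors of ∂_1 are 1 so no torsion. So H_0 ≅ Z.
rank ∂_1 = 8, rank ∂_2 = 0 ⇒ b_1 = 12 − 8 − 0 = 4. So H_1 ≅ Z^4.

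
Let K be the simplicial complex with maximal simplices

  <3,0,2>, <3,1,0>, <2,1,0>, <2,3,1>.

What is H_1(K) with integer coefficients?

H_1 = 0.

Fix the vertex order 0 < 1 < 2 < 3 and write every simplex with vertices in increasing order. Then dim K = 2 and the simplices of K are:

  0-simplices (4): [0], [1], [2], [3]
  1-simplices (6): [0,1], [0,2], [0,3], [1,2], [1,3], [2,3]
  2-simplices (4): [0,1,2], [0,1,3], [0,2,3], [1,2,3]

so the chain groups are C_0 ≅ Z^4, C_1 ≅ Z^6, C_2 ≅ Z^4.

Boundary ∂_1: C_1 → C_0 is given by ∂[p,q] = [q] − [p]. For instance
  ∂[0,2] = [2] − [0].
This gives a 4×6 integer matrix of rank 3; reducing to Smith normal form yields diagonal entries (1,1,1).

∂_2: C_2 → C_1 sends each 2-simplex [p,q,r] to [q,r] − [p,r] + [p,q]. For instance
  ∂[0,1,2] = [1,2] − [0,2] + [0,1],
  ∂[0,2,3] = [2,3] − [0,3] + [0,2].
This gives a 6×4 integer matrix of rank 3; reducing to Smith normal form yields diagonal entries (1,1,1).

Reading off H_k = ker ∂_k / im ∂_{k+1}:

  H_1: rank ker ∂_1 − rank ∂_2 = (6 − 3) − 3 = 0, and the invariant factors of ∂_2 are all 1, so H_1 ≅ 0.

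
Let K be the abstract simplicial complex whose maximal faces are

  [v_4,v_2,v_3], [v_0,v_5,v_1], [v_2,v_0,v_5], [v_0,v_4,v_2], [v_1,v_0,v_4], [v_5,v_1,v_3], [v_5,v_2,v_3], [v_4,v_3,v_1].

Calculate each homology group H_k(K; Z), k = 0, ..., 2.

Fix the vertex order v_0 < v_1 < v_2 < v_3 < v_4 < v_5 and write every simplex with vertices in increasing order. Then dim K = 2 and the simplices of K are:

  0-simplices (6): [v_0], [v_1], [v_2], [v_3], [v_4], [v_5]
  1-simplices (12): [v_0,v_1], [v_0,v_2], [v_0,v_4], [v_0,v_5], [v_1,v_3], [v_1,v_4], [v_1,v_5], [v_2,v_3], [v_2,v_4], [v_2,v_5], [v_3,v_4], [v_3,v_5]
  2-simplices (8): [v_0,v_1,v_4], [v_0,v_1,v_5], [v_0,v_2,v_4], [v_0,v_2,v_5], [v_1,v_3,v_4], [v_1,v_3,v_5], [v_2,v_3,v_4], [v_2,v_3,v_5]

so the chain groups are C_0 ≅ Z^6, C_1 ≅ Z^12, C_2 ≅ Z^8.

∂_1: C_1 → C_0 sends each edge [p,q] (with p < q) to q − p. For instance
  ∂[v_2,v_3] = [v_3] − [v_2].
This gives a 6×12 integer matrix of rank 5; reducing to Smith normal form yields diagonal entries (1,1,1,1,1).

∂_2: C_2 → C_1 acts by ∂[p,q,r] = [q,r] − [p,r] + [p,q]. For instance
  ∂[v_0,v_1,v_4] = [v_1,v_4] − [v_0,v_4] + [v_0,v_1],
  ∂[v_0,v_2,v_5] = [v_2,v_5] − [v_0,v_5] + [v_0,v_2].
This gives a 12×8 integer matrix of rank 7; reducing to Smith normal form yields diagonal entries (1,1,1,1,1,1,1).

Computing H_k = (kernel of ∂_k) / (image of ∂_{k+1}):

  H_0: rank C_0 − rank ∂_1 = 6 − 5 = 1, and the invariant factors of ∂_1 are all 1, so H_0 ≅ Z.
  H_1: rank ker ∂_1 − rank ∂_2 = (12 − 5) − 7 = 0, and the invariant factors of ∂_2 are all 1, so H_1 ≅ 0.
  H_2: rank ker ∂_2 − rank ∂_3 = (8 − 7) − 0 = 1, and there is no ∂_3, so H_2 ≅ Z.

As a check, the Euler characteristic is 6 − 12 + 8 = 2, which agrees with 1 − 0 + 1 = 2.

H_0 ≅ Z,  H_1 = 0,  H_2 ≅ Z.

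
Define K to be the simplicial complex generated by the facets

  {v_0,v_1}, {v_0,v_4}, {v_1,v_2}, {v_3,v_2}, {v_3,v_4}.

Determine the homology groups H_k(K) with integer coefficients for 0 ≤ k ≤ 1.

We work with the vertex ordering v_0 < v_1 < v_2 < v_3 < v_4. The simplices of K, each written with vertices in increasing order, are:

  0-simplices (5): [v_0], [v_1], [v_2], [v_3], [v_4]
  1-simplices (5): [v_0,v_1], [v_0,v_4], [v_1,v_2], [v_2,v_3], [v_3,v_4]

so the chain groups are C_0 ≅ Z^5, C_1 ≅ Z^5.

∂_1: C_1 → C_0 is given by ∂[p,q] = [q] − [p]. For instance
  ∂[v_0,v_1] = [v_1] − [v_0].
The 5×5 boundary matrix has rank 4 and Smith normal form diag(1,1,1,1).

From H_k ≅ ker(∂_k) / im(∂_{k+1}) we obtain:

  H_0: rank C_0 − rank ∂_1 = 5 − 4 = 1, and the invariant factors of ∂_1 are all 1, so H_0 = Z.
  H_1: rank ker ∂_1 − rank ∂_2 = (5 − 4) − 0 = 1, and there is no ∂_2, so H_1 = Z.

(K is a triangulation of the circle S^1.)

H_0 ≅ Z,  H_1 ≅ Z.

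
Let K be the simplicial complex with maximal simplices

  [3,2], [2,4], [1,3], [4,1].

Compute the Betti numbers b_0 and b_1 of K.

Fix the vertex order 1 < 2 < 3 < 4 and write every simplex with vertices in increasing order. Then dim K = 1 and the simplices of K are:

  0-simplices (4): [1], [2], [3], [4]
  1-simplices (4): [1,3], [1,4], [2,3], [2,4]

Hence C_0 ≅ Z^4, C_1 ≅ Z^4.

The boundary map ∂_1: C_1 → C_0 sends each edge [p,q] (with p < q) to q − p.
The resulting 4×4 matrix has rank 3, and its Smith normal form has invariant factors (1,1,1).

Now H_k = ker ∂_k / im ∂_{k+1}, so:

  H_0: rank C_0 − rank ∂_1 = 4 − 3 = 1, and the invariant factors of ∂_1 are all 1, so H_0 ≅ Z.
  H_1: rank ker ∂_1 − rank ∂_2 = (4 − 3) − 0 = 1, and there is no ∂_2, so H_1 ≅ Z.

As a check, the Euler characteristic is 4 − 4 = 0, which agrees with 1 − 1 = 0.

Hence the Betti numbers are b_0 = 1, b_1 = 1.

b_0 = 1, b_1 = 1.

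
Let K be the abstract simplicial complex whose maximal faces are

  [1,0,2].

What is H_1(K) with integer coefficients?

H_1 = 0.

Order the vertices as 0 < 1 < 2. Listing each simplex with vertices in this order, K has dimension 2 with simplices:

  0-simplices (3): [0], [1], [2]
  1-simplices (3): [0,1], [0,2], [1,2]
  2-simplices (1): [0,1,2]

so the chain groups are C_0 ≅ Z^3, C_1 ≅ Z^3, C_2 ≅ Z^1.

∂_1: C_1 → C_0 sends each edge [p,q] (with p < q) to q − p.
The 3×3 boundary matrix has rank 2 and Smith normal form diag(1,1).

The boundary map ∂_2: C_2 → C_1 maps a triangle to the signed sum of its edges. For instance
  ∂[0,1,2] = [1,2] − [0,2] + [0,1].
The 3×1 boundary matrix has rank 1 and Smith normal form diag(1).

Now H_k = ker ∂_k / im ∂_{k+1}, so:

  H_1: rank ker ∂_1 − rank ∂_2 = (3 − 2) − 1 = 0, and the invariant factors of ∂_2 are all 1, so H_1 = 0.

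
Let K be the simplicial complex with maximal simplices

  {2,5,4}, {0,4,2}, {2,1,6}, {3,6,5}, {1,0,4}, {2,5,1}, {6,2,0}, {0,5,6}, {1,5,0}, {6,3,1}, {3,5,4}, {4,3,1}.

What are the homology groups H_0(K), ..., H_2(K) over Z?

Take the total order 0 < 1 < 2 < 3 < 4 < 5 < 6 on the vertex set. Then K (dimension 2) consists of the simplices:

  0-simplices (7): [0], [1], [2], [3], [4], [5], [6]
  1-simplices (18): [0,1], [0,2], [0,4], [0,5], [0,6], [1,2], [1,3], [1,4], [1,5], [1,6], [2,4], [2,5], [2,6], [3,4], [3,5], [3,6], [4,5], [5,6]
  2-simplices (12): [0,1,4], [0,1,5], [0,2,4], [0,2,6], [0,5,6], [1,2,5], [1,2,6], [1,3,4], [1,3,6], [2,4,5], [3,4,5], [3,5,6]

giving chain groups C_0 ≅ Z^7, C_1 ≅ Z^18, C_2 ≅ Z^12.

The boundary map ∂_1: C_1 → C_0 is given by ∂[p,q] = [q] − [p]. For instance
  ∂[5,6] = [6] − [5].
This gives a 7×18 integer matrix of rank 6; reducing to Smith normal form yields diagonal entries (1,1,1,1,1,1).

The boundary map ∂_2: C_2 → C_1 maps a triangle to the signed sum of its edges. For instance
  ∂[3,4,5] = [4,5] − [3,5] + [3,4],
  ∂[0,1,4] = [1,4] − [0,4] + [0,1].
The 18×12 boundary matrix has rank 12 and Smith normal form diag(1,1,1,1,1,1,1,1,1,1,1,2).

Computing H_k = (kernel of ∂_k) / (image of ∂_{k+1}):

  H_0: rank C_0 − rank ∂_1 = 7 − 6 = 1, and the invariant factors of ∂_1 are all 1, so H_0 ≅ Z.
  H_1: rank ker ∂_1 − rank ∂_2 = (18 − 6) − 12 = 0, and ∂_2 has invariant factor 2 > 1, so H_1 ≅ Z/2.
  H_2: rank ker ∂_2 − rank ∂_3 = (12 − 12) − 0 = 0, and there is no ∂_3, so H_2 ≅ 0.

(K is a triangulation of the real projective plane RP^2.)

H_0 = Z,  H_1 = Z/2,  H_2 = 0.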